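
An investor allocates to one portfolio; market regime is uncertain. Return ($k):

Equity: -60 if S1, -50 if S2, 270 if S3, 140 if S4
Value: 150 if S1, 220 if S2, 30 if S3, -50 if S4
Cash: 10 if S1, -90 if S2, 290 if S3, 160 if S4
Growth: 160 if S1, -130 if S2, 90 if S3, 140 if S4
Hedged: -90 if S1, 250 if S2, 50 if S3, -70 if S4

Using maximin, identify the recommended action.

Row minima: Equity=-60, Value=-50, Cash=-90, Growth=-130, Hedged=-90
Best worst-case = -50 → Value.

Value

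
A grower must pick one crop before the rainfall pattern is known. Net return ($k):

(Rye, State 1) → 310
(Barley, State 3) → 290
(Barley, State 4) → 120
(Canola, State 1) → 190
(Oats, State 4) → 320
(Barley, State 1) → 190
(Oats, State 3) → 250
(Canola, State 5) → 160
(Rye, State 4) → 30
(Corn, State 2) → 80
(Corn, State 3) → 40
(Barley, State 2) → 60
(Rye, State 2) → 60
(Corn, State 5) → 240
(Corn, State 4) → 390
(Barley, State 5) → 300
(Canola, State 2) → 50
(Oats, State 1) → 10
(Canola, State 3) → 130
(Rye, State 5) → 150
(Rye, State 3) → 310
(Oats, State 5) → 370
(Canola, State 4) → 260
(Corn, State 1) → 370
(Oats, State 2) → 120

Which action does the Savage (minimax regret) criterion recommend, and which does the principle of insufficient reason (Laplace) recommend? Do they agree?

Column bests: State 1=370, State 2=120, State 3=310, State 4=390, State 5=370.
Barley regrets: 180, 60, 20, 270, 70 → max 270
Oats regrets: 360, 0, 60, 70, 0 → max 360
Canola regrets: 180, 70, 180, 130, 210 → max 210
Rye regrets: 60, 60, 0, 360, 220 → max 360
Corn regrets: 0, 40, 270, 0, 130 → max 270
Smallest max regret = 210 → Canola.
Row averages: Barley=192, Oats=214, Canola=158, Rye=172, Corn=224
Highest average = 224 → Corn.

minimax regret → Canola; laplace → Corn (disagree)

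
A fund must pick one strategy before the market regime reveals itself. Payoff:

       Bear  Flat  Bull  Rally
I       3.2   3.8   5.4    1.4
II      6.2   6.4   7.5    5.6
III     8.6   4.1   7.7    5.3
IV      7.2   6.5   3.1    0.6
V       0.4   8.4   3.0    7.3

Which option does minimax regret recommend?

II

Column bests: Bear=8.6, Flat=8.4, Bull=7.7, Rally=7.3.
I regrets: 5.4, 4.6, 2.3, 5.9 → max 5.9
II regrets: 2.4, 2.0, 0.2, 1.7 → max 2.4
III regrets: 0.0, 4.3, 0.0, 2.0 → max 4.3
IV regrets: 1.4, 1.9, 4.6, 6.7 → max 6.7
V regrets: 8.2, 0.0, 4.7, 0.0 → max 8.2
Smallest max regret = 2.4 → II.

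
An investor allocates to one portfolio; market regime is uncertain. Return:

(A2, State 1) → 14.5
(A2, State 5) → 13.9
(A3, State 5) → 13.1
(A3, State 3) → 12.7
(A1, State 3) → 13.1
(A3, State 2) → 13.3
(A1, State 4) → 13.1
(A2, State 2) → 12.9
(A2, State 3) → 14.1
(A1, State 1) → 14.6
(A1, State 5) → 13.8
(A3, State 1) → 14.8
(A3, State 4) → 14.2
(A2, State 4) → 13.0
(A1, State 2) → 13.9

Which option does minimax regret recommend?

A1

Column bests: State 1=14.8, State 2=13.9, State 3=14.1, State 4=14.2, State 5=13.9.
A1 regrets: 0.2, 0.0, 1.0, 1.1, 0.1 → max 1.1
A2 regrets: 0.3, 1.0, 0.0, 1.2, 0.0 → max 1.2
A3 regrets: 0.0, 0.6, 1.4, 0.0, 0.8 → max 1.4
Smallest max regret = 1.1 → A1.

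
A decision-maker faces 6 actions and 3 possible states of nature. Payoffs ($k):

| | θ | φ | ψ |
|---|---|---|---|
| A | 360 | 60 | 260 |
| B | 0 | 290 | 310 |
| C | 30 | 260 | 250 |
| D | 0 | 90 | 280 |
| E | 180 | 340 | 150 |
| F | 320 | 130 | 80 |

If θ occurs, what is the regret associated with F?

40

Best payoff under θ is 360.
Regret = 360 − 320 = 40.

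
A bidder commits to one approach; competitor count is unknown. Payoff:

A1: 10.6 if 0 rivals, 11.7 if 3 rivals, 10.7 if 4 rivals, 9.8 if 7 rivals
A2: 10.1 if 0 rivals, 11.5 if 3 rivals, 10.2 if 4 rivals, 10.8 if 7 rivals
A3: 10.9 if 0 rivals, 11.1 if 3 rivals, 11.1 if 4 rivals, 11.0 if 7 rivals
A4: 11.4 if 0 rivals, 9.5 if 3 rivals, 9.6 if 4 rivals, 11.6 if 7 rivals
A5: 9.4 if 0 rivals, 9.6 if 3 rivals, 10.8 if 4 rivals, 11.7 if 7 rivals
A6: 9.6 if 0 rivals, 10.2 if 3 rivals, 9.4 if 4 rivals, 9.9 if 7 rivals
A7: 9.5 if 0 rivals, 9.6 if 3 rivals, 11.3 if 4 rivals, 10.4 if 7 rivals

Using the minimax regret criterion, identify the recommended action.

Column bests: 0 rivals=11.4, 3 rivals=11.7, 4 rivals=11.3, 7 rivals=11.7.
A1 regrets: 0.8, 0.0, 0.6, 1.9 → max 1.9
A2 regrets: 1.3, 0.2, 1.1, 0.9 → max 1.3
A3 regrets: 0.5, 0.6, 0.2, 0.7 → max 0.7
A4 regrets: 0.0, 2.2, 1.7, 0.1 → max 2.2
A5 regrets: 2.0, 2.1, 0.5, 0.0 → max 2.1
A6 regrets: 1.8, 1.5, 1.9, 1.8 → max 1.9
A7 regrets: 1.9, 2.1, 0.0, 1.3 → max 2.1
Smallest max regret = 0.7 → A3.

A3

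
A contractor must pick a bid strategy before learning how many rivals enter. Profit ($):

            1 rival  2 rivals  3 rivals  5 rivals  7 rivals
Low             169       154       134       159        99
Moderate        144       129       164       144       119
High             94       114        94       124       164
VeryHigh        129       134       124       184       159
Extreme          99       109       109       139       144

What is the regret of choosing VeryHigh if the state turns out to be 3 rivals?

40

Best payoff under 3 rivals is 164.
Regret = 164 − 124 = 40.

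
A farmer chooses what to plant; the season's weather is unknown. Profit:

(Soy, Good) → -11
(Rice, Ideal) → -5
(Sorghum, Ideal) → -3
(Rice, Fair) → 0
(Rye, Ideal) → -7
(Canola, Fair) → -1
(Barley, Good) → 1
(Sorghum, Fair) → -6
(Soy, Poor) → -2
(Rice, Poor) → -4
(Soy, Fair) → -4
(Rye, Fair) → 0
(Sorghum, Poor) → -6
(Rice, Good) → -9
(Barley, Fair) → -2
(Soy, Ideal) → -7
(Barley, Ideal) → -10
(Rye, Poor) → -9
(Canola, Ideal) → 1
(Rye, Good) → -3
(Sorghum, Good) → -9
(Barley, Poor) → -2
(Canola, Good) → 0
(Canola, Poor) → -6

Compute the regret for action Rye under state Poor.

7

Best payoff under Poor is -2.
Regret = -2 − (-9) = 7.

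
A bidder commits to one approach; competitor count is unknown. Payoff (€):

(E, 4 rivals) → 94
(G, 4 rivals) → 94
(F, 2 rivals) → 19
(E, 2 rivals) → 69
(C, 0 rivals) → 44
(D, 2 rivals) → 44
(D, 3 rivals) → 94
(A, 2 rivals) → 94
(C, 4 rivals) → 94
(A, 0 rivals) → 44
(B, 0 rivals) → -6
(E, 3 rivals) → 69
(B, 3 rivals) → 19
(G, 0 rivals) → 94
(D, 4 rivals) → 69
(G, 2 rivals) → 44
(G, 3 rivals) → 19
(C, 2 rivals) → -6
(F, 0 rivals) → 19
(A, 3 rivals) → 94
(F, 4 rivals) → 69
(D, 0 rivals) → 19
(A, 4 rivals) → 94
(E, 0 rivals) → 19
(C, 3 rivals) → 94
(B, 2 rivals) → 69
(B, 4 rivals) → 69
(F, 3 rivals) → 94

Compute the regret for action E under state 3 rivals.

Best payoff under 3 rivals is 94.
Regret = 94 − 69 = 25.

25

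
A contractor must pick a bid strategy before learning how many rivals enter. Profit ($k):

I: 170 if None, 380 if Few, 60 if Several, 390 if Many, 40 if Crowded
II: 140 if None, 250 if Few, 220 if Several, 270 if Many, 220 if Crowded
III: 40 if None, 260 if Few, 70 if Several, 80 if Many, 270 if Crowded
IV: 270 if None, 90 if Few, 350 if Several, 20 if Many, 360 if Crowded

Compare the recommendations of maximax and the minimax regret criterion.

maximax → I; minimax regret → II (disagree)

Row maxima: I=390, II=270, III=270, IV=360
Best best-case = 390 → I.
Column bests: None=270, Few=380, Several=350, Many=390, Crowded=360.
I regrets: 100, 0, 290, 0, 320 → max 320
II regrets: 130, 130, 130, 120, 140 → max 140
III regrets: 230, 120, 280, 310, 90 → max 310
IV regrets: 0, 290, 0, 370, 0 → max 370
Smallest max regret = 140 → II.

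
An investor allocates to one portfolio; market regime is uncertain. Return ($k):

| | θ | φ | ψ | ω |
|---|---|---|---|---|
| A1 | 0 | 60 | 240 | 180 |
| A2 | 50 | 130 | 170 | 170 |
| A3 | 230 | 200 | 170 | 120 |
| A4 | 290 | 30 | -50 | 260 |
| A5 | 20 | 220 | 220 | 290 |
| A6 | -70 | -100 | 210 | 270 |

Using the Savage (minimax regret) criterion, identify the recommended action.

A3

Column bests: θ=290, φ=220, ψ=240, ω=290.
A1 regrets: 290, 160, 0, 110 → max 290
A2 regrets: 240, 90, 70, 120 → max 240
A3 regrets: 60, 20, 70, 170 → max 170
A4 regrets: 0, 190, 290, 30 → max 290
A5 regrets: 270, 0, 20, 0 → max 270
A6 regrets: 360, 320, 30, 20 → max 360
Smallest max regret = 170 → A3.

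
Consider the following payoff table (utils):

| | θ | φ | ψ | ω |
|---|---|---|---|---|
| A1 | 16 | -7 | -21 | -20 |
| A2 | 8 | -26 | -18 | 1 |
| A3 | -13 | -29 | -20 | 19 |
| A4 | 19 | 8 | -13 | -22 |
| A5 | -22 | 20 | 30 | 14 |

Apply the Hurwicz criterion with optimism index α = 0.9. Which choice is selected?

A1: 0.9·16 + 0.1·(-21) = 12.3
A2: 0.9·8 + 0.1·(-26) = 4.6
A3: 0.9·19 + 0.1·(-29) = 14.2
A4: 0.9·19 + 0.1·(-22) = 14.9
A5: 0.9·30 + 0.1·(-22) = 24.8
Highest Hurwicz score = 24.8 → A5.

A5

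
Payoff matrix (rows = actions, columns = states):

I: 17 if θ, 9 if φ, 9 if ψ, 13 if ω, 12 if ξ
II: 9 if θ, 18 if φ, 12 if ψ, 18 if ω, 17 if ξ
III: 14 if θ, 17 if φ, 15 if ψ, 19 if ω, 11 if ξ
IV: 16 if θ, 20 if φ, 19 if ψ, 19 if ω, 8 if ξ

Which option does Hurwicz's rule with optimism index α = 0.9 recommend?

IV

I: 0.9·17 + 0.1·9 = 16.2
II: 0.9·18 + 0.1·9 = 17.1
III: 0.9·19 + 0.1·11 = 18.2
IV: 0.9·20 + 0.1·8 = 18.8
Highest Hurwicz score = 18.8 → IV.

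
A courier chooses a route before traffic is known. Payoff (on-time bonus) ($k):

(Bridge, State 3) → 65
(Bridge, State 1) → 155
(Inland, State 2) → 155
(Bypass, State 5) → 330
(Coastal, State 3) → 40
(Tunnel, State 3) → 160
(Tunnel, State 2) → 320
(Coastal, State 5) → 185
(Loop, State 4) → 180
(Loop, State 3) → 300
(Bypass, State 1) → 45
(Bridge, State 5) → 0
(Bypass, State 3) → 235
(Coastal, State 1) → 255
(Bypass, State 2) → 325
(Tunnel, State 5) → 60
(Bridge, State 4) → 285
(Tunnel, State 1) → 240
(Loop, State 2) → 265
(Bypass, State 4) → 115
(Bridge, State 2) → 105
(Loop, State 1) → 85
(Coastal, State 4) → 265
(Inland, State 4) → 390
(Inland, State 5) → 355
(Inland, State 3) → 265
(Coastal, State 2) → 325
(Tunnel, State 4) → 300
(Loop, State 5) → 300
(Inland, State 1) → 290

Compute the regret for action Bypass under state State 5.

Best payoff under State 5 is 355.
Regret = 355 − 330 = 25.

25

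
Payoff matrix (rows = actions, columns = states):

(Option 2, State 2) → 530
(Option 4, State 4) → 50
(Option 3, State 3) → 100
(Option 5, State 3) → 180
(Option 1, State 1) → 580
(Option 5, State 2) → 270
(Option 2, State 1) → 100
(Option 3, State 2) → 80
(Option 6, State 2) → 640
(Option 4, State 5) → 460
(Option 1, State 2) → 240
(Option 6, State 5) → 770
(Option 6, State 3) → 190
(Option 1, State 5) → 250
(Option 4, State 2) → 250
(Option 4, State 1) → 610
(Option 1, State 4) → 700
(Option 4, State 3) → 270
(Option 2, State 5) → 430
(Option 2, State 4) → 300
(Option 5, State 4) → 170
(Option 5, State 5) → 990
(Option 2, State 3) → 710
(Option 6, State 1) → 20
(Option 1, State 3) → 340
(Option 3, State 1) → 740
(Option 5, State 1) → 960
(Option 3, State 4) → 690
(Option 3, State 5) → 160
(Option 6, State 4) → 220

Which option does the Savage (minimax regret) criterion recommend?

Column bests: State 1=960, State 2=640, State 3=710, State 4=700, State 5=990.
Option 1 regrets: 380, 400, 370, 0, 740 → max 740
Option 2 regrets: 860, 110, 0, 400, 560 → max 860
Option 3 regrets: 220, 560, 610, 10, 830 → max 830
Option 4 regrets: 350, 390, 440, 650, 530 → max 650
Option 5 regrets: 0, 370, 530, 530, 0 → max 530
Option 6 regrets: 940, 0, 520, 480, 220 → max 940
Smallest max regret = 530 → Option 5.

Option 5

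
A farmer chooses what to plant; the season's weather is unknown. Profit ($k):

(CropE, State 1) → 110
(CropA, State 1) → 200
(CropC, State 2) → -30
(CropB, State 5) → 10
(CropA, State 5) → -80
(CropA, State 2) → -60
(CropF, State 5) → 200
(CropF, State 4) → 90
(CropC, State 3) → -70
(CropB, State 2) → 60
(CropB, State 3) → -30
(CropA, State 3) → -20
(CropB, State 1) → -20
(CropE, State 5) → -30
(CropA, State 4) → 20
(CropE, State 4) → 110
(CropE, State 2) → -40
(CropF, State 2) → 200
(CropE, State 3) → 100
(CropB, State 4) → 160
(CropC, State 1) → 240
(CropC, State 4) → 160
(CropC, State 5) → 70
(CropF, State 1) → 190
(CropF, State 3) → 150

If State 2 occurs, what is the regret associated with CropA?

Best payoff under State 2 is 200.
Regret = 200 − (-60) = 260.

260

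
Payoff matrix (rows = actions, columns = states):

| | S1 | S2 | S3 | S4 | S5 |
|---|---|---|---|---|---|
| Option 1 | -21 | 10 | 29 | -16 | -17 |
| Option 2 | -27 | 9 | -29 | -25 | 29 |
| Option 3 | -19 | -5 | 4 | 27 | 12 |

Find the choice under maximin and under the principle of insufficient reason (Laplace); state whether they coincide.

maximin → Option 3; laplace → Option 3 (agree)

Row minima: Option 1=-21, Option 2=-29, Option 3=-19
Best worst-case = -19 → Option 3.
Row averages: Option 1=-3, Option 2=-8.6, Option 3=3.8
Highest average = 3.8 → Option 3.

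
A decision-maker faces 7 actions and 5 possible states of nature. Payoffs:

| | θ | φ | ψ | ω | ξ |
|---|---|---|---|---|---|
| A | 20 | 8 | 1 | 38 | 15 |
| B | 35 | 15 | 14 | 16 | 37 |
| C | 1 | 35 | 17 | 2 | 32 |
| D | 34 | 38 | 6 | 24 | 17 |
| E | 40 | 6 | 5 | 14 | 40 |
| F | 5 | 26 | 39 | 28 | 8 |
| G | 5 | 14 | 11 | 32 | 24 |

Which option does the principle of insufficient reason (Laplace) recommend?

Row averages: A=16.4, B=23.4, C=17.4, D=23.8, E=21, F=21.2, G=17.2
Highest average = 23.8 → D.

D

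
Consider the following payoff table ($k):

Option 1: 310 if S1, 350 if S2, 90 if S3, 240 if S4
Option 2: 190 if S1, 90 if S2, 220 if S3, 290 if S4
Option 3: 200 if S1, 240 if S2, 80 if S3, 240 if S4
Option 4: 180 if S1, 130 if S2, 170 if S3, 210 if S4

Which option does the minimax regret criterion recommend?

Column bests: S1=310, S2=350, S3=220, S4=290.
Option 1 regrets: 0, 0, 130, 50 → max 130
Option 2 regrets: 120, 260, 0, 0 → max 260
Option 3 regrets: 110, 110, 140, 50 → max 140
Option 4 regrets: 130, 220, 50, 80 → max 220
Smallest max regret = 130 → Option 1.

Option 1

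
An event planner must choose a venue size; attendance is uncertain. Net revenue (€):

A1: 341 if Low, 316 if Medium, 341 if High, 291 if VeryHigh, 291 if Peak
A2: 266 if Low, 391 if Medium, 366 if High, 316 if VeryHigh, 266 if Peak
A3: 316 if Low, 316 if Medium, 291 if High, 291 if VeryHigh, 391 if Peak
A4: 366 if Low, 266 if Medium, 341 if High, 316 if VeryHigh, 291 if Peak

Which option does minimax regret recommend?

Column bests: Low=366, Medium=391, High=366, VeryHigh=316, Peak=391.
A1 regrets: 25, 75, 25, 25, 100 → max 100
A2 regrets: 100, 0, 0, 0, 125 → max 125
A3 regrets: 50, 75, 75, 25, 0 → max 75
A4 regrets: 0, 125, 25, 0, 100 → max 125
Smallest max regret = 75 → A3.

A3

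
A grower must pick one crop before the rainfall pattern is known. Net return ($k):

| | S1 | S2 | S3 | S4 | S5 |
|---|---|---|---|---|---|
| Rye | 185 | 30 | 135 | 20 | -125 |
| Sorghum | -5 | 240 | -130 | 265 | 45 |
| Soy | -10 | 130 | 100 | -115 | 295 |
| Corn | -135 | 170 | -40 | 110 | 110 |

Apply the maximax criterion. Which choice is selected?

Soy

Row maxima: Rye=185, Sorghum=265, Soy=295, Corn=170
Best best-case = 295 → Soy.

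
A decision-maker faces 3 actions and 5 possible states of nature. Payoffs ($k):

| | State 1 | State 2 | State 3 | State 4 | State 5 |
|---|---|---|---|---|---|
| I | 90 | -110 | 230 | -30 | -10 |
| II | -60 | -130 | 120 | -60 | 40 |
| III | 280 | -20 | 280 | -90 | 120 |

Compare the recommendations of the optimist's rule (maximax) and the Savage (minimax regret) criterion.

Row maxima: I=230, II=120, III=280
Best best-case = 280 → III.
Column bests: State 1=280, State 2=-20, State 3=280, State 4=-30, State 5=120.
I regrets: 190, 90, 50, 0, 130 → max 190
II regrets: 340, 110, 160, 30, 80 → max 340
III regrets: 0, 0, 0, 60, 0 → max 60
Smallest max regret = 60 → III.

maximax → III; minimax regret → III (agree)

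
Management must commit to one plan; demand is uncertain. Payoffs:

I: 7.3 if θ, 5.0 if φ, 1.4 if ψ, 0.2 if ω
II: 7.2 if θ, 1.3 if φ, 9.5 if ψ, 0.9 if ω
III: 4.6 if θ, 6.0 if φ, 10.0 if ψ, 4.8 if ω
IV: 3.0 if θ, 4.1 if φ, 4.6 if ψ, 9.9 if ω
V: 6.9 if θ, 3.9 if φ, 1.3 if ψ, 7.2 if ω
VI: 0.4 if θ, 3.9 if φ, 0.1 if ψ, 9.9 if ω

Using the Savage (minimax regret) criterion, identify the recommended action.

III

Column bests: θ=7.3, φ=6.0, ψ=10.0, ω=9.9.
I regrets: 0.0, 1.0, 8.6, 9.7 → max 9.7
II regrets: 0.1, 4.7, 0.5, 9.0 → max 9.0
III regrets: 2.7, 0.0, 0.0, 5.1 → max 5.1
IV regrets: 4.3, 1.9, 5.4, 0.0 → max 5.4
V regrets: 0.4, 2.1, 8.7, 2.7 → max 8.7
VI regrets: 6.9, 2.1, 9.9, 0.0 → max 9.9
Smallest max regret = 5.1 → III.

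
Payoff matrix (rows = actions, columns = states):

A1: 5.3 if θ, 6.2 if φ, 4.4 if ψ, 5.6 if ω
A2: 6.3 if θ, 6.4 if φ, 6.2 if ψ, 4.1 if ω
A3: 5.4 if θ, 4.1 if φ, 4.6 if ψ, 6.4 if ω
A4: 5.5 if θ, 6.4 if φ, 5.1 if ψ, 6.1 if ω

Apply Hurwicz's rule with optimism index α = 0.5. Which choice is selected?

A1: 0.5·6.2 + 0.5·4.4 = 5.3
A2: 0.5·6.4 + 0.5·4.1 = 5.25
A3: 0.5·6.4 + 0.5·4.1 = 5.25
A4: 0.5·6.4 + 0.5·5.1 = 5.75
Highest Hurwicz score = 5.75 → A4.

A4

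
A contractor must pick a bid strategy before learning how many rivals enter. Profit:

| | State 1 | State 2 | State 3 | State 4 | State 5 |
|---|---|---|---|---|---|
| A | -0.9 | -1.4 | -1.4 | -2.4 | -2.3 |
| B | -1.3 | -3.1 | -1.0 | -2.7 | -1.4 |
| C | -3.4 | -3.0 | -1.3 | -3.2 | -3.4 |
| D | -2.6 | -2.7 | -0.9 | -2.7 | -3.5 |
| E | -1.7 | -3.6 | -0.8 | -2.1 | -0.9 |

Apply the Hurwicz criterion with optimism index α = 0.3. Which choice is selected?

A

A: 0.3·(-0.9) + 0.7·(-2.4) = -1.95
B: 0.3·(-1.0) + 0.7·(-3.1) = -2.47
C: 0.3·(-1.3) + 0.7·(-3.4) = -2.77
D: 0.3·(-0.9) + 0.7·(-3.5) = -2.72
E: 0.3·(-0.8) + 0.7·(-3.6) = -2.76
Highest Hurwicz score = -1.95 → A.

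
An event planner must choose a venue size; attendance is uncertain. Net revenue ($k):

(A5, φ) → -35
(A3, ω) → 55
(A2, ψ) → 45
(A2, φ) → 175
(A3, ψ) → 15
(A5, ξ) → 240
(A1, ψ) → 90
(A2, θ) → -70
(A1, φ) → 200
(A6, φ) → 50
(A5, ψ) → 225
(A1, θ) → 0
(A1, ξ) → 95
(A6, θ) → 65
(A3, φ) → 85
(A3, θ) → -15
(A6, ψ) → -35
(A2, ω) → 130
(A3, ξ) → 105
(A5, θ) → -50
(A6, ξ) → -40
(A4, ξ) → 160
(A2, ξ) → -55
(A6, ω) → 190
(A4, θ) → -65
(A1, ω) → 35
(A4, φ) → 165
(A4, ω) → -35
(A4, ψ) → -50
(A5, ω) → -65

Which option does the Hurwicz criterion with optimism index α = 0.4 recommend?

A1: 0.4·200 + 0.6·0 = 80
A2: 0.4·175 + 0.6·(-70) = 28
A3: 0.4·105 + 0.6·(-15) = 33
A4: 0.4·165 + 0.6·(-65) = 27
A5: 0.4·240 + 0.6·(-65) = 57
A6: 0.4·190 + 0.6·(-40) = 52
Highest Hurwicz score = 80 → A1.

A1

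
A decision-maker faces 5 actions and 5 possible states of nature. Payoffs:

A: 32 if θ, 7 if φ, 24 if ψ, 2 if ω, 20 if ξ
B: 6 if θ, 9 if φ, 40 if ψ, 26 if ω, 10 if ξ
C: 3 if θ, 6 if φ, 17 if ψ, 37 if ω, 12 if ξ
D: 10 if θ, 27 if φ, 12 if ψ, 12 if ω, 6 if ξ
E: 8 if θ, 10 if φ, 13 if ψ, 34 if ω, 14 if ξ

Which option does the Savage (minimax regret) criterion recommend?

Column bests: θ=32, φ=27, ψ=40, ω=37, ξ=20.
A regrets: 0, 20, 16, 35, 0 → max 35
B regrets: 26, 18, 0, 11, 10 → max 26
C regrets: 29, 21, 23, 0, 8 → max 29
D regrets: 22, 0, 28, 25, 14 → max 28
E regrets: 24, 17, 27, 3, 6 → max 27
Smallest max regret = 26 → B.

B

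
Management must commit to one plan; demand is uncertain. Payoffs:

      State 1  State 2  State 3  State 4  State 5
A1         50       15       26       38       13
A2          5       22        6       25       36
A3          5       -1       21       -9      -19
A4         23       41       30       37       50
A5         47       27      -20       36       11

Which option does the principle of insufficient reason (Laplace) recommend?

A4

Row averages: A1=28.4, A2=18.8, A3=-0.6, A4=36.2, A5=20.2
Highest average = 36.2 → A4.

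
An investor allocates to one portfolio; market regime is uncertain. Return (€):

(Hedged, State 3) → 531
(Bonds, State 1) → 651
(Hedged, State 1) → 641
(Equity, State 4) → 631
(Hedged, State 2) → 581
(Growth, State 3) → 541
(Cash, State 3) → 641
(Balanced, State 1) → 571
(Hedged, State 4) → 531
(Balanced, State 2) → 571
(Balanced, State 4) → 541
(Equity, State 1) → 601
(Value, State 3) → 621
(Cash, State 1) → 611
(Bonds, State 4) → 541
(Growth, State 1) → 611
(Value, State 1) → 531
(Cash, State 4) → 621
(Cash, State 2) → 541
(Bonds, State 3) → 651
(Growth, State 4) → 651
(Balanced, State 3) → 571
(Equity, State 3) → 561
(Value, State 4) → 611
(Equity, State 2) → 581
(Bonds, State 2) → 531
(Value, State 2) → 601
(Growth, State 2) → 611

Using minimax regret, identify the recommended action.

Column bests: State 1=651, State 2=611, State 3=651, State 4=651.
Equity regrets: 50, 30, 90, 20 → max 90
Balanced regrets: 80, 40, 80, 110 → max 110
Bonds regrets: 0, 80, 0, 110 → max 110
Growth regrets: 40, 0, 110, 0 → max 110
Cash regrets: 40, 70, 10, 30 → max 70
Hedged regrets: 10, 30, 120, 120 → max 120
Value regrets: 120, 10, 30, 40 → max 120
Smallest max regret = 70 → Cash.

Cash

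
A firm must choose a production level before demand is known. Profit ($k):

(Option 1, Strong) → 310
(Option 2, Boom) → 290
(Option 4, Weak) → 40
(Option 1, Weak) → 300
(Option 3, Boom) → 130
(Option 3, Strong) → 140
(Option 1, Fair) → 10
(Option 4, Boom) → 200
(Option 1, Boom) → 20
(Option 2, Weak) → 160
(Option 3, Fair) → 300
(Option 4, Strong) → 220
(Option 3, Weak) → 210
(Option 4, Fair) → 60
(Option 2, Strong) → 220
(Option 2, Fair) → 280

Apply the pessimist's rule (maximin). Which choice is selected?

Option 2

Row minima: Option 1=10, Option 2=160, Option 3=130, Option 4=40
Best worst-case = 160 → Option 2.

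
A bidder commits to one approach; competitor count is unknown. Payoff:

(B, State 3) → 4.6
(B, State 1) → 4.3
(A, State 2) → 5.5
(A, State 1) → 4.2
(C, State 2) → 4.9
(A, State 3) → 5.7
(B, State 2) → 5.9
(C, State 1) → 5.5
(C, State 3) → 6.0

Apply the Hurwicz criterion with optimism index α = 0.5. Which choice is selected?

A: 0.5·5.7 + 0.5·4.2 = 4.95
B: 0.5·5.9 + 0.5·4.3 = 5.1
C: 0.5·6.0 + 0.5·4.9 = 5.45
Highest Hurwicz score = 5.45 → C.

C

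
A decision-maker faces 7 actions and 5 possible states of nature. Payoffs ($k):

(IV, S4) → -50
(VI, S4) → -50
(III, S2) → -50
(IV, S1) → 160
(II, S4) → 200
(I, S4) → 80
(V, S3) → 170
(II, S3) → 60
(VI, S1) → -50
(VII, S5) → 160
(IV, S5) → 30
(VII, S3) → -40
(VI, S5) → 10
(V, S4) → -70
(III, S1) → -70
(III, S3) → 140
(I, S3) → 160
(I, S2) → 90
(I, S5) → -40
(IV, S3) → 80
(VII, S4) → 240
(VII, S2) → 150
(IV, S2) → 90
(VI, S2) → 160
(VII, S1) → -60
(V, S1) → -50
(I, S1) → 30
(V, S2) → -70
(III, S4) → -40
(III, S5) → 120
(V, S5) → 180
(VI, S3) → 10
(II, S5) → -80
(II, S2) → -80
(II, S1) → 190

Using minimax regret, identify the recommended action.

I

Column bests: S1=190, S2=160, S3=170, S4=240, S5=180.
I regrets: 160, 70, 10, 160, 220 → max 220
II regrets: 0, 240, 110, 40, 260 → max 260
III regrets: 260, 210, 30, 280, 60 → max 280
IV regrets: 30, 70, 90, 290, 150 → max 290
V regrets: 240, 230, 0, 310, 0 → max 310
VI regrets: 240, 0, 160, 290, 170 → max 290
VII regrets: 250, 10, 210, 0, 20 → max 250
Smallest max regret = 220 → I.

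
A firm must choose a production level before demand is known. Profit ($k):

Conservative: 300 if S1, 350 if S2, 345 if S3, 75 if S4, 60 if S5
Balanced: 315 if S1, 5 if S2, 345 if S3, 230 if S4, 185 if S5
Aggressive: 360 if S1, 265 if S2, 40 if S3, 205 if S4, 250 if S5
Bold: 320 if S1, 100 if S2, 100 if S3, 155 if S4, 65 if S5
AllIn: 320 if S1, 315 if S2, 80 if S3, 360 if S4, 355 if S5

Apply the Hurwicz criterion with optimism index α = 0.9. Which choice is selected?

AllIn

Conservative: 0.9·350 + 0.1·60 = 321
Balanced: 0.9·345 + 0.1·5 = 311
Aggressive: 0.9·360 + 0.1·40 = 328
Bold: 0.9·320 + 0.1·65 = 294.5
AllIn: 0.9·360 + 0.1·80 = 332
Highest Hurwicz score = 332 → AllIn.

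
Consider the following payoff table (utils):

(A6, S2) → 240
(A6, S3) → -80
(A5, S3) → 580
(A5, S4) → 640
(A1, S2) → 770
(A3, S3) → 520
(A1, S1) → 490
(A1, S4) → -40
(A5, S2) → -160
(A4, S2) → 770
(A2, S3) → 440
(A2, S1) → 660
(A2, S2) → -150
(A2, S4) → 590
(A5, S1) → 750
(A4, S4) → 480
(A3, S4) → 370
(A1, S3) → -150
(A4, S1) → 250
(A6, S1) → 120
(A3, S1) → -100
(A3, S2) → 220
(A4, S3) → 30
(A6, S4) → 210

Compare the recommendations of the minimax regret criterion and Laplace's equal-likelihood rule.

minimax regret → A4; laplace → A5 (disagree)

Column bests: S1=750, S2=770, S3=580, S4=640.
A1 regrets: 260, 0, 730, 680 → max 730
A2 regrets: 90, 920, 140, 50 → max 920
A3 regrets: 850, 550, 60, 270 → max 850
A4 regrets: 500, 0, 550, 160 → max 550
A5 regrets: 0, 930, 0, 0 → max 930
A6 regrets: 630, 530, 660, 430 → max 660
Smallest max regret = 550 → A4.
Row averages: A1=267.5, A2=385, A3=252.5, A4=382.5, A5=452.5, A6=122.5
Highest average = 452.5 → A5.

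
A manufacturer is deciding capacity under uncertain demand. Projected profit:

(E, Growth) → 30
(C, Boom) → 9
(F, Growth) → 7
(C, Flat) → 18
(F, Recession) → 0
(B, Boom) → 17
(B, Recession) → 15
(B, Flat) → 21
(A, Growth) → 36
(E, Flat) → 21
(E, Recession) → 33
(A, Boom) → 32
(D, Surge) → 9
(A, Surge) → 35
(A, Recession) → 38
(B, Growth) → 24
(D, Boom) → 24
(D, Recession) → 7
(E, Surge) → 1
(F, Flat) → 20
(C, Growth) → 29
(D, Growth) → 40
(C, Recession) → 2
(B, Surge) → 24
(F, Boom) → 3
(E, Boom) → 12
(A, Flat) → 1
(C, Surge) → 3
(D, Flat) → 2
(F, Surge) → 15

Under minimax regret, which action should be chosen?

Column bests: Recession=38, Flat=21, Growth=40, Boom=32, Surge=35.
A regrets: 0, 20, 4, 0, 0 → max 20
B regrets: 23, 0, 16, 15, 11 → max 23
C regrets: 36, 3, 11, 23, 32 → max 36
D regrets: 31, 19, 0, 8, 26 → max 31
E regrets: 5, 0, 10, 20, 34 → max 34
F regrets: 38, 1, 33, 29, 20 → max 38
Smallest max regret = 20 → A.

A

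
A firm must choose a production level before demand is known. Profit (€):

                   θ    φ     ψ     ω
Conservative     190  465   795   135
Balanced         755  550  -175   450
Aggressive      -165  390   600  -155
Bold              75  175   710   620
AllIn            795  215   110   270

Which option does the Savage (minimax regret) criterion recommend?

Column bests: θ=795, φ=550, ψ=795, ω=620.
Conservative regrets: 605, 85, 0, 485 → max 605
Balanced regrets: 40, 0, 970, 170 → max 970
Aggressive regrets: 960, 160, 195, 775 → max 960
Bold regrets: 720, 375, 85, 0 → max 720
AllIn regrets: 0, 335, 685, 350 → max 685
Smallest max regret = 605 → Conservative.

Conservative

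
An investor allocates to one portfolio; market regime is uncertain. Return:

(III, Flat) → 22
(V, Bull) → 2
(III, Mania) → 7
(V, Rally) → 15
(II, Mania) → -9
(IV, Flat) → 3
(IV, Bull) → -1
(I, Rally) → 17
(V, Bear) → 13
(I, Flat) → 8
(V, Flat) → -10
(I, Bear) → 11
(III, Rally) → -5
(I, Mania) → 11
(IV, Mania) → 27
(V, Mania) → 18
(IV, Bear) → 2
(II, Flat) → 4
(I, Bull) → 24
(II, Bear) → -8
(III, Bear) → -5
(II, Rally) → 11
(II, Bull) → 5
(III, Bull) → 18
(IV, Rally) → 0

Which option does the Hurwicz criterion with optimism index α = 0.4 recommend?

I: 0.4·24 + 0.6·8 = 14.4
II: 0.4·11 + 0.6·(-9) = -1
III: 0.4·22 + 0.6·(-5) = 5.8
IV: 0.4·27 + 0.6·(-1) = 10.2
V: 0.4·18 + 0.6·(-10) = 1.2
Highest Hurwicz score = 14.4 → I.

I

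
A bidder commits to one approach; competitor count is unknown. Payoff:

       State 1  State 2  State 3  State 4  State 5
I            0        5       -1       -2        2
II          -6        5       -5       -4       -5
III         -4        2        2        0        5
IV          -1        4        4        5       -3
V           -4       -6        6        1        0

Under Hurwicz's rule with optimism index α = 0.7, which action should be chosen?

I: 0.7·5 + 0.3·(-2) = 2.9
II: 0.7·5 + 0.3·(-6) = 1.7
III: 0.7·5 + 0.3·(-4) = 2.3
IV: 0.7·5 + 0.3·(-3) = 2.6
V: 0.7·6 + 0.3·(-6) = 2.4
Highest Hurwicz score = 2.9 → I.

I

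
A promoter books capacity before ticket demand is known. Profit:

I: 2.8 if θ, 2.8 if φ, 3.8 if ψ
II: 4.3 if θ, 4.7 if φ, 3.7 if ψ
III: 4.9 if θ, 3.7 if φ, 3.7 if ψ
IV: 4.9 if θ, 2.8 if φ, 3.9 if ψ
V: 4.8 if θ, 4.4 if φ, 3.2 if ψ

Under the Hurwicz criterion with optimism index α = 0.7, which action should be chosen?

I: 0.7·3.8 + 0.3·2.8 = 3.5
II: 0.7·4.7 + 0.3·3.7 = 4.4
III: 0.7·4.9 + 0.3·3.7 = 4.54
IV: 0.7·4.9 + 0.3·2.8 = 4.27
V: 0.7·4.8 + 0.3·3.2 = 4.32
Highest Hurwicz score = 4.54 → III.

III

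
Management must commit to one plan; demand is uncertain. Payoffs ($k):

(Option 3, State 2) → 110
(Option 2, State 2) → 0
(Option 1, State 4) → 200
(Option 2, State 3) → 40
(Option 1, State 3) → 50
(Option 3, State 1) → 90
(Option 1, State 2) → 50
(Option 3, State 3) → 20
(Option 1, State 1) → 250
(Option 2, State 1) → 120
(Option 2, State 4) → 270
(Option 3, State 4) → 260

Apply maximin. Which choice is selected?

Row minima: Option 1=50, Option 2=0, Option 3=20
Best worst-case = 50 → Option 1.

Option 1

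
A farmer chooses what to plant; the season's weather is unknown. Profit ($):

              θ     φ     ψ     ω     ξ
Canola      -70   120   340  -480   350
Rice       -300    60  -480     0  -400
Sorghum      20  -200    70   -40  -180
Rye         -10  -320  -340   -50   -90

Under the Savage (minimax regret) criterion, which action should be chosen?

Column bests: θ=20, φ=120, ψ=340, ω=0, ξ=350.
Canola regrets: 90, 0, 0, 480, 0 → max 480
Rice regrets: 320, 60, 820, 0, 750 → max 820
Sorghum regrets: 0, 320, 270, 40, 530 → max 530
Rye regrets: 30, 440, 680, 50, 440 → max 680
Smallest max regret = 480 → Canola.

Canola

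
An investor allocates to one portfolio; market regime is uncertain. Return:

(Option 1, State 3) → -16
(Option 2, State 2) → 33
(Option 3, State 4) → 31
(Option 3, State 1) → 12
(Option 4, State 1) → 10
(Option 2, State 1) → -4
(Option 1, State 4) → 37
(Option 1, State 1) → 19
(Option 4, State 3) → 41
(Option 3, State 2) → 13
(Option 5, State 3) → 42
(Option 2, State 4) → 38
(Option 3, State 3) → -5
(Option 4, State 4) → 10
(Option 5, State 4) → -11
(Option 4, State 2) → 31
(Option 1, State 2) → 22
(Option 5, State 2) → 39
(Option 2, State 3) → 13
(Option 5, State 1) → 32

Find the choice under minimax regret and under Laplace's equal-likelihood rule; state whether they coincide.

minimax regret → Option 4; laplace → Option 5 (disagree)

Column bests: State 1=32, State 2=39, State 3=42, State 4=38.
Option 1 regrets: 13, 17, 58, 1 → max 58
Option 2 regrets: 36, 6, 29, 0 → max 36
Option 3 regrets: 20, 26, 47, 7 → max 47
Option 4 regrets: 22, 8, 1, 28 → max 28
Option 5 regrets: 0, 0, 0, 49 → max 49
Smallest max regret = 28 → Option 4.
Row averages: Option 1=15.5, Option 2=20, Option 3=12.75, Option 4=23, Option 5=25.5
Highest average = 25.5 → Option 5.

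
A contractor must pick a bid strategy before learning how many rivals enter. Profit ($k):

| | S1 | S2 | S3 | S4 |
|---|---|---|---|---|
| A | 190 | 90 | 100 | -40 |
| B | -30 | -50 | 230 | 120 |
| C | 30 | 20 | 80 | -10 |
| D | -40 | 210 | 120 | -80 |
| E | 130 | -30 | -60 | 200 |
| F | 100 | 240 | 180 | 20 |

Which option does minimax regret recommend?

Column bests: S1=190, S2=240, S3=230, S4=200.
A regrets: 0, 150, 130, 240 → max 240
B regrets: 220, 290, 0, 80 → max 290
C regrets: 160, 220, 150, 210 → max 220
D regrets: 230, 30, 110, 280 → max 280
E regrets: 60, 270, 290, 0 → max 290
F regrets: 90, 0, 50, 180 → max 180
Smallest max regret = 180 → F.

F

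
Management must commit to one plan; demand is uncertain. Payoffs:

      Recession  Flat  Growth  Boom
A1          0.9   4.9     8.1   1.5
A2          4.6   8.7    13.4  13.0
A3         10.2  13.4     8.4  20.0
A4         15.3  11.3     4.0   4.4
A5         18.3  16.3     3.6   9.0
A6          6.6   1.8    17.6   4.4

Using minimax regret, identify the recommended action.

A3

Column bests: Recession=18.3, Flat=16.3, Growth=17.6, Boom=20.0.
A1 regrets: 17.4, 11.4, 9.5, 18.5 → max 18.5
A2 regrets: 13.7, 7.6, 4.2, 7.0 → max 13.7
A3 regrets: 8.1, 2.9, 9.2, 0.0 → max 9.2
A4 regrets: 3.0, 5.0, 13.6, 15.6 → max 15.6
A5 regrets: 0.0, 0.0, 14.0, 11.0 → max 14.0
A6 regrets: 11.7, 14.5, 0.0, 15.6 → max 15.6
Smallest max regret = 9.2 → A3.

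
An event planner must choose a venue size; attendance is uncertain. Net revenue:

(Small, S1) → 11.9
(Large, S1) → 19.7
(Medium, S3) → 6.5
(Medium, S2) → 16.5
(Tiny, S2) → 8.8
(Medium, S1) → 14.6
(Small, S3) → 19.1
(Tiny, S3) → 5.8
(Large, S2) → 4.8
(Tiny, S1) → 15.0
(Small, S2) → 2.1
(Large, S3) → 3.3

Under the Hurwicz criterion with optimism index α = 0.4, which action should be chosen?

Tiny: 0.4·15.0 + 0.6·5.8 = 9.48
Small: 0.4·19.1 + 0.6·2.1 = 8.9
Medium: 0.4·16.5 + 0.6·6.5 = 10.5
Large: 0.4·19.7 + 0.6·3.3 = 9.86
Highest Hurwicz score = 10.5 → Medium.

Medium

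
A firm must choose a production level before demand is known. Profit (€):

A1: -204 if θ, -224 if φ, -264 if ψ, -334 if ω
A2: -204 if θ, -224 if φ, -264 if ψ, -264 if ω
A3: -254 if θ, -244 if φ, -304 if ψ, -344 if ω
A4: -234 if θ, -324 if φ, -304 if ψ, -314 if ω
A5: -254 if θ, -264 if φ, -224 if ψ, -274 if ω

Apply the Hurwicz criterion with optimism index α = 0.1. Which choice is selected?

A2

A1: 0.1·(-204) + 0.9·(-334) = -321
A2: 0.1·(-204) + 0.9·(-264) = -258
A3: 0.1·(-244) + 0.9·(-344) = -334
A4: 0.1·(-234) + 0.9·(-324) = -315
A5: 0.1·(-224) + 0.9·(-274) = -269
Highest Hurwicz score = -258 → A2.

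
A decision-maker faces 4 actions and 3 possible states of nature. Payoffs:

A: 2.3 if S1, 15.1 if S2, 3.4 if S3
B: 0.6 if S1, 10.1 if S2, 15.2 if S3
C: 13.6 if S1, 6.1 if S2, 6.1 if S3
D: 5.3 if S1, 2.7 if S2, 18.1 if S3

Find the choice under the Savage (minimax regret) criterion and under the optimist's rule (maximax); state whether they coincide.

Column bests: S1=13.6, S2=15.1, S3=18.1.
A regrets: 11.3, 0.0, 14.7 → max 14.7
B regrets: 13.0, 5.0, 2.9 → max 13.0
C regrets: 0.0, 9.0, 12.0 → max 12.0
D regrets: 8.3, 12.4, 0.0 → max 12.4
Smallest max regret = 12.0 → C.
Row maxima: A=15.1, B=15.2, C=13.6, D=18.1
Best best-case = 18.1 → D.

minimax regret → C; maximax → D (disagree)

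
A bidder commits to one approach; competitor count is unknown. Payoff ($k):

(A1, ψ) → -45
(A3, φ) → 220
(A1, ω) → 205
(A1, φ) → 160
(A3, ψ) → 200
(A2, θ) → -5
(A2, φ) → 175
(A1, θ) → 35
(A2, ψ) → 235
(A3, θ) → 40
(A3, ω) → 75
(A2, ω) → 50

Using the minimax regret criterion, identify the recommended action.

Column bests: θ=40, φ=220, ψ=235, ω=205.
A1 regrets: 5, 60, 280, 0 → max 280
A2 regrets: 45, 45, 0, 155 → max 155
A3 regrets: 0, 0, 35, 130 → max 130
Smallest max regret = 130 → A3.

A3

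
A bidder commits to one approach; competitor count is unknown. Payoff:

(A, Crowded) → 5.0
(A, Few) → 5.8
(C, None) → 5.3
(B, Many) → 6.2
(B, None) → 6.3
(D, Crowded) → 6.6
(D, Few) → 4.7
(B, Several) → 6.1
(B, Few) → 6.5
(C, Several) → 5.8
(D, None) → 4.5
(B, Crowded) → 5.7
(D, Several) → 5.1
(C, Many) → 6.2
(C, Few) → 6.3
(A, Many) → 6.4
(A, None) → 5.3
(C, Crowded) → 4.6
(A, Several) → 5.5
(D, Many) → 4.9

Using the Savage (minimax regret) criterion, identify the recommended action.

B

Column bests: None=6.3, Few=6.5, Several=6.1, Many=6.4, Crowded=6.6.
A regrets: 1.0, 0.7, 0.6, 0.0, 1.6 → max 1.6
B regrets: 0.0, 0.0, 0.0, 0.2, 0.9 → max 0.9
C regrets: 1.0, 0.2, 0.3, 0.2, 2.0 → max 2.0
D regrets: 1.8, 1.8, 1.0, 1.5, 0.0 → max 1.8
Smallest max regret = 0.9 → B.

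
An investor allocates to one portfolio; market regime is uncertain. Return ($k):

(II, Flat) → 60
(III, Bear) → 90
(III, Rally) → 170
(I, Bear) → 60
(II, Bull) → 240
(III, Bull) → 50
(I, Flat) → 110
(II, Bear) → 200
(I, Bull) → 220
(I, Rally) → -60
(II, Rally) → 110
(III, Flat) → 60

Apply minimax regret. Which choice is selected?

II

Column bests: Bear=200, Flat=110, Bull=240, Rally=170.
I regrets: 140, 0, 20, 230 → max 230
II regrets: 0, 50, 0, 60 → max 60
III regrets: 110, 50, 190, 0 → max 190
Smallest max regret = 60 → II.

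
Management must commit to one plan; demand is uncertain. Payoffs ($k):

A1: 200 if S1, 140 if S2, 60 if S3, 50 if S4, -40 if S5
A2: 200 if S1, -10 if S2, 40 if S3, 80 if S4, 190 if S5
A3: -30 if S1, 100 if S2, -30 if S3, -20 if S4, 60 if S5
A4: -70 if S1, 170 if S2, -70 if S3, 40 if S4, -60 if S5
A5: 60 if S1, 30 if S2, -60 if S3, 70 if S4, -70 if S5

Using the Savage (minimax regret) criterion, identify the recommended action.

Column bests: S1=200, S2=170, S3=60, S4=80, S5=190.
A1 regrets: 0, 30, 0, 30, 230 → max 230
A2 regrets: 0, 180, 20, 0, 0 → max 180
A3 regrets: 230, 70, 90, 100, 130 → max 230
A4 regrets: 270, 0, 130, 40, 250 → max 270
A5 regrets: 140, 140, 120, 10, 260 → max 260
Smallest max regret = 180 → A2.

A2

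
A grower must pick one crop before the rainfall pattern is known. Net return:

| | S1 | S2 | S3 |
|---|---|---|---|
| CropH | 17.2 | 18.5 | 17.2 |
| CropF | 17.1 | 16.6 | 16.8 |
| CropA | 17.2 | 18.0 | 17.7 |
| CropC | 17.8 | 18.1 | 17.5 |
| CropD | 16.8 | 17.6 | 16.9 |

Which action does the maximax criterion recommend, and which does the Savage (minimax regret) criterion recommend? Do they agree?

maximax → CropH; minimax regret → CropC (disagree)

Row maxima: CropH=18.5, CropF=17.1, CropA=18.0, CropC=18.1, CropD=17.6
Best best-case = 18.5 → CropH.
Column bests: S1=17.8, S2=18.5, S3=17.7.
CropH regrets: 0.6, 0.0, 0.5 → max 0.6
CropF regrets: 0.7, 1.9, 0.9 → max 1.9
CropA regrets: 0.6, 0.5, 0.0 → max 0.6
CropC regrets: 0.0, 0.4, 0.2 → max 0.4
CropD regrets: 1.0, 0.9, 0.8 → max 1.0
Smallest max regret = 0.4 → CropC.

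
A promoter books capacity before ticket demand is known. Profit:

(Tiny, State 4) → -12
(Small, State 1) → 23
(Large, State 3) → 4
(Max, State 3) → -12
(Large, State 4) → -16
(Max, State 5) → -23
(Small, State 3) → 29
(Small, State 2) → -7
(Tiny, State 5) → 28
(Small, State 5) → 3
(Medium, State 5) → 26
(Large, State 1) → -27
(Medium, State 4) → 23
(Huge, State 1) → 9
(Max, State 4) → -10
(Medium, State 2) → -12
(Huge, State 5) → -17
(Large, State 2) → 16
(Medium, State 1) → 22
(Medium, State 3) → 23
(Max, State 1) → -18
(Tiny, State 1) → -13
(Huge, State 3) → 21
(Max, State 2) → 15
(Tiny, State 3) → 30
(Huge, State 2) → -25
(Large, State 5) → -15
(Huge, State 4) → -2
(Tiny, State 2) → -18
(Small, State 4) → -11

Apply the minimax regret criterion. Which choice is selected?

Medium

Column bests: State 1=23, State 2=16, State 3=30, State 4=23, State 5=28.
Tiny regrets: 36, 34, 0, 35, 0 → max 36
Small regrets: 0, 23, 1, 34, 25 → max 34
Medium regrets: 1, 28, 7, 0, 2 → max 28
Large regrets: 50, 0, 26, 39, 43 → max 50
Huge regrets: 14, 41, 9, 25, 45 → max 45
Max regrets: 41, 1, 42, 33, 51 → max 51
Smallest max regret = 28 → Medium.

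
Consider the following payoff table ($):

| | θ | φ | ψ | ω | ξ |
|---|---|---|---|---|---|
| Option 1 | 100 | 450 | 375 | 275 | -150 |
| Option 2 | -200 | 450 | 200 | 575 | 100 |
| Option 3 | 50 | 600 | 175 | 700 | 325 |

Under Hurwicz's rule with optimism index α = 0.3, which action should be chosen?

Option 3

Option 1: 0.3·450 + 0.7·(-150) = 30
Option 2: 0.3·575 + 0.7·(-200) = 32.5
Option 3: 0.3·700 + 0.7·50 = 245
Highest Hurwicz score = 245 → Option 3.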